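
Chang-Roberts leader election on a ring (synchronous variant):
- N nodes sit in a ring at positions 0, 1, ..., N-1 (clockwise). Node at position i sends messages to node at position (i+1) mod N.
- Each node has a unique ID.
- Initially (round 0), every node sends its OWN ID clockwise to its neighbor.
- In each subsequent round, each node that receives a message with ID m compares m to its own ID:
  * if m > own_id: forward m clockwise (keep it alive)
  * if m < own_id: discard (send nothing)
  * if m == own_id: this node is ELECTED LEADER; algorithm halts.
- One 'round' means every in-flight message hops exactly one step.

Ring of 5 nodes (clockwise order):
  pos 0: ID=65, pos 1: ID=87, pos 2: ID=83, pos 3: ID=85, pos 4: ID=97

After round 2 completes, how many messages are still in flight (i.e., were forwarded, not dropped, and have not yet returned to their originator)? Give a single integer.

Round 1: pos1(id87) recv 65: drop; pos2(id83) recv 87: fwd; pos3(id85) recv 83: drop; pos4(id97) recv 85: drop; pos0(id65) recv 97: fwd
Round 2: pos3(id85) recv 87: fwd; pos1(id87) recv 97: fwd
After round 2: 2 messages still in flight

Answer: 2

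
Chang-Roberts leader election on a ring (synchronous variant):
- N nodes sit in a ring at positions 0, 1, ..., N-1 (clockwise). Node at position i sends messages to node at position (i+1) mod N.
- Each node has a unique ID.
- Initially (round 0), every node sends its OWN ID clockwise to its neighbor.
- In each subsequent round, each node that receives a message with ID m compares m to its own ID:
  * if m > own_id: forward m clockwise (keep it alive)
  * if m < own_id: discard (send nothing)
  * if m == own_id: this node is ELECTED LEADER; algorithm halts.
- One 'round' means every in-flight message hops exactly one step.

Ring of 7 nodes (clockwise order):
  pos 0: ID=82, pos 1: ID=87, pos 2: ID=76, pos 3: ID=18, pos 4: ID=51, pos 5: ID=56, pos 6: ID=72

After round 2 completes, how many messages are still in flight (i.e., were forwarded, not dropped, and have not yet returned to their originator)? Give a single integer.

Answer: 2

Derivation:
Round 1: pos1(id87) recv 82: drop; pos2(id76) recv 87: fwd; pos3(id18) recv 76: fwd; pos4(id51) recv 18: drop; pos5(id56) recv 51: drop; pos6(id72) recv 56: drop; pos0(id82) recv 72: drop
Round 2: pos3(id18) recv 87: fwd; pos4(id51) recv 76: fwd
After round 2: 2 messages still in flight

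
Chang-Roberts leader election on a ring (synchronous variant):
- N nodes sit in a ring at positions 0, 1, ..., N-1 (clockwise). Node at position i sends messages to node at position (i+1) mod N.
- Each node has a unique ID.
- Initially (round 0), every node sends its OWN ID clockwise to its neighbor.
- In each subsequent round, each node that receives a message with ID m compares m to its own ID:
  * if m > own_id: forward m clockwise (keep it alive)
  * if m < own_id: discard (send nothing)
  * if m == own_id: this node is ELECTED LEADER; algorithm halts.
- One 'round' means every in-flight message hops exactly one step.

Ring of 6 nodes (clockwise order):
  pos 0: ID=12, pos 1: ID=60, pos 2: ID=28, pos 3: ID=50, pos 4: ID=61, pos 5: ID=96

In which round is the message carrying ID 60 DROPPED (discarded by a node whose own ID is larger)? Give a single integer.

Round 1: pos1(id60) recv 12: drop; pos2(id28) recv 60: fwd; pos3(id50) recv 28: drop; pos4(id61) recv 50: drop; pos5(id96) recv 61: drop; pos0(id12) recv 96: fwd
Round 2: pos3(id50) recv 60: fwd; pos1(id60) recv 96: fwd
Round 3: pos4(id61) recv 60: drop; pos2(id28) recv 96: fwd
Round 4: pos3(id50) recv 96: fwd
Round 5: pos4(id61) recv 96: fwd
Round 6: pos5(id96) recv 96: ELECTED
Message ID 60 originates at pos 1; dropped at pos 4 in round 3

Answer: 3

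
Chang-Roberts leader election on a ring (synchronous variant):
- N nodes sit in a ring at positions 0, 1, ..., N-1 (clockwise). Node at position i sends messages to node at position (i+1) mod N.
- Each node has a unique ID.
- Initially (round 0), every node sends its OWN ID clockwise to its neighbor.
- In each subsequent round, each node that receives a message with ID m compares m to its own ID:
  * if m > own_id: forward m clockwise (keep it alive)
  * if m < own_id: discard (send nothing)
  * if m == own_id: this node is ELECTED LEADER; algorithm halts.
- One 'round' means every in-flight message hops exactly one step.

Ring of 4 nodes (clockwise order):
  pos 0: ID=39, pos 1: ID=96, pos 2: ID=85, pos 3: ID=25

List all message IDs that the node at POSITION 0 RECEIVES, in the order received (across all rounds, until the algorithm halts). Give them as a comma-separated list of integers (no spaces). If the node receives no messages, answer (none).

Round 1: pos1(id96) recv 39: drop; pos2(id85) recv 96: fwd; pos3(id25) recv 85: fwd; pos0(id39) recv 25: drop
Round 2: pos3(id25) recv 96: fwd; pos0(id39) recv 85: fwd
Round 3: pos0(id39) recv 96: fwd; pos1(id96) recv 85: drop
Round 4: pos1(id96) recv 96: ELECTED

Answer: 25,85,96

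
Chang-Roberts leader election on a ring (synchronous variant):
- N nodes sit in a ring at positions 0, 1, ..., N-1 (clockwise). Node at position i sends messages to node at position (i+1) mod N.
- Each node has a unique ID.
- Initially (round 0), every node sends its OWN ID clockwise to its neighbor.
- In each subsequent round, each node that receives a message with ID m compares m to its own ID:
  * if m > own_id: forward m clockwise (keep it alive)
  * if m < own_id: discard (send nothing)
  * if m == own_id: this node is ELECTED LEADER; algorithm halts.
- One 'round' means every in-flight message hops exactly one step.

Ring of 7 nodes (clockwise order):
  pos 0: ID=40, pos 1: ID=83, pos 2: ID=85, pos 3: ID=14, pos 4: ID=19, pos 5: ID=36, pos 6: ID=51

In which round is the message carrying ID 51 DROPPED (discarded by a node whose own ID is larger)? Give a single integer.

Round 1: pos1(id83) recv 40: drop; pos2(id85) recv 83: drop; pos3(id14) recv 85: fwd; pos4(id19) recv 14: drop; pos5(id36) recv 19: drop; pos6(id51) recv 36: drop; pos0(id40) recv 51: fwd
Round 2: pos4(id19) recv 85: fwd; pos1(id83) recv 51: drop
Round 3: pos5(id36) recv 85: fwd
Round 4: pos6(id51) recv 85: fwd
Round 5: pos0(id40) recv 85: fwd
Round 6: pos1(id83) recv 85: fwd
Round 7: pos2(id85) recv 85: ELECTED
Message ID 51 originates at pos 6; dropped at pos 1 in round 2

Answer: 2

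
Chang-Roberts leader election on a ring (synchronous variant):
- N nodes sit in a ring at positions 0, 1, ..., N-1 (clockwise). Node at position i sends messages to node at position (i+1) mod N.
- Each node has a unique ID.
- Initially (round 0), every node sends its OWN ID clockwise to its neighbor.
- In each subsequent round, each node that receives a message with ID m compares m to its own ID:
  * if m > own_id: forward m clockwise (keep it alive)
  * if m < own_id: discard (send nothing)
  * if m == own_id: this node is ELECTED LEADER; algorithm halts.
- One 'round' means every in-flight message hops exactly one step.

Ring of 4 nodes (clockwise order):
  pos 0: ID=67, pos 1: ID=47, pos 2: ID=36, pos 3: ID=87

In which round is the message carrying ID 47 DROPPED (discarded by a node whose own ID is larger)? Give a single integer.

Round 1: pos1(id47) recv 67: fwd; pos2(id36) recv 47: fwd; pos3(id87) recv 36: drop; pos0(id67) recv 87: fwd
Round 2: pos2(id36) recv 67: fwd; pos3(id87) recv 47: drop; pos1(id47) recv 87: fwd
Round 3: pos3(id87) recv 67: drop; pos2(id36) recv 87: fwd
Round 4: pos3(id87) recv 87: ELECTED
Message ID 47 originates at pos 1; dropped at pos 3 in round 2

Answer: 2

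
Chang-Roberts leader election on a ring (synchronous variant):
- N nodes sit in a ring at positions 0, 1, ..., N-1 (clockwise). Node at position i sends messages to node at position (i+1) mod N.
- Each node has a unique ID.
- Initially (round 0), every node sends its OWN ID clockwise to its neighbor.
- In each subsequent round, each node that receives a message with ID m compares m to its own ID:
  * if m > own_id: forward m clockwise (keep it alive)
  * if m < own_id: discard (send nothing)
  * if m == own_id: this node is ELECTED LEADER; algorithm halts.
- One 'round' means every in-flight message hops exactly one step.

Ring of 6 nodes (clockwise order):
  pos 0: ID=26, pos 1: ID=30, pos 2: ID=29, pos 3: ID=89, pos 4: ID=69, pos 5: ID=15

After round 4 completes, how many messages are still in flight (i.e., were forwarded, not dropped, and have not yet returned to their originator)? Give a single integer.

Round 1: pos1(id30) recv 26: drop; pos2(id29) recv 30: fwd; pos3(id89) recv 29: drop; pos4(id69) recv 89: fwd; pos5(id15) recv 69: fwd; pos0(id26) recv 15: drop
Round 2: pos3(id89) recv 30: drop; pos5(id15) recv 89: fwd; pos0(id26) recv 69: fwd
Round 3: pos0(id26) recv 89: fwd; pos1(id30) recv 69: fwd
Round 4: pos1(id30) recv 89: fwd; pos2(id29) recv 69: fwd
After round 4: 2 messages still in flight

Answer: 2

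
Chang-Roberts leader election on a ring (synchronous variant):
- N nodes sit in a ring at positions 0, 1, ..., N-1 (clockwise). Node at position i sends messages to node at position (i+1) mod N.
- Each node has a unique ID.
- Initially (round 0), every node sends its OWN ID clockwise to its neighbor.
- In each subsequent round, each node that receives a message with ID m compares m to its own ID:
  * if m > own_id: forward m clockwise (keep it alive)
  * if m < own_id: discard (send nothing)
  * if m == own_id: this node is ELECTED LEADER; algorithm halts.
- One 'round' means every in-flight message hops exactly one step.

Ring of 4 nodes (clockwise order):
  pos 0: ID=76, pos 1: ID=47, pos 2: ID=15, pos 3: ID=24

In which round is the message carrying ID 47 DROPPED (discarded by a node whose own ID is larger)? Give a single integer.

Round 1: pos1(id47) recv 76: fwd; pos2(id15) recv 47: fwd; pos3(id24) recv 15: drop; pos0(id76) recv 24: drop
Round 2: pos2(id15) recv 76: fwd; pos3(id24) recv 47: fwd
Round 3: pos3(id24) recv 76: fwd; pos0(id76) recv 47: drop
Round 4: pos0(id76) recv 76: ELECTED
Message ID 47 originates at pos 1; dropped at pos 0 in round 3

Answer: 3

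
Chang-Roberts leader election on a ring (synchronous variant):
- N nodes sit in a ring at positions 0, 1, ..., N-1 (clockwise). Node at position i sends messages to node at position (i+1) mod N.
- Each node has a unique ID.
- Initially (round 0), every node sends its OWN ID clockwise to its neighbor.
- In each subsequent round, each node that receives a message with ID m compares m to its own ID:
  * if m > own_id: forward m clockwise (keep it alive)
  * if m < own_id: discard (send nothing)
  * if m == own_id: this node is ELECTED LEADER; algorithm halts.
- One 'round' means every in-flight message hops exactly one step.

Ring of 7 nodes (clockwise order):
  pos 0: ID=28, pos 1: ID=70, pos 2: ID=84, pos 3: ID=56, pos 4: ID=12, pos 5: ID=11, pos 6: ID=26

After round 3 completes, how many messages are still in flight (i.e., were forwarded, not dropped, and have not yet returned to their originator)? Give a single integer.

Answer: 2

Derivation:
Round 1: pos1(id70) recv 28: drop; pos2(id84) recv 70: drop; pos3(id56) recv 84: fwd; pos4(id12) recv 56: fwd; pos5(id11) recv 12: fwd; pos6(id26) recv 11: drop; pos0(id28) recv 26: drop
Round 2: pos4(id12) recv 84: fwd; pos5(id11) recv 56: fwd; pos6(id26) recv 12: drop
Round 3: pos5(id11) recv 84: fwd; pos6(id26) recv 56: fwd
After round 3: 2 messages still in flight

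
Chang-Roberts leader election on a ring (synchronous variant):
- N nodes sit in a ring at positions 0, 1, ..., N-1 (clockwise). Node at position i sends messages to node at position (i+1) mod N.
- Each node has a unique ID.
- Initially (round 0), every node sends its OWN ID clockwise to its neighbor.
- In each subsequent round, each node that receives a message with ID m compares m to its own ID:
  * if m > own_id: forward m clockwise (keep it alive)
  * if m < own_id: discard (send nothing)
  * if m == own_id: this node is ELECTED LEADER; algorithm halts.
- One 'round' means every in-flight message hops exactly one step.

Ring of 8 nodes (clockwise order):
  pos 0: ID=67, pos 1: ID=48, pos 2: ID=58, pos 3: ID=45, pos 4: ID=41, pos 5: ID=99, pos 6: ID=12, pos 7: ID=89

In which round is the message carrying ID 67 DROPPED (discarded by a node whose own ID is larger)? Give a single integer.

Round 1: pos1(id48) recv 67: fwd; pos2(id58) recv 48: drop; pos3(id45) recv 58: fwd; pos4(id41) recv 45: fwd; pos5(id99) recv 41: drop; pos6(id12) recv 99: fwd; pos7(id89) recv 12: drop; pos0(id67) recv 89: fwd
Round 2: pos2(id58) recv 67: fwd; pos4(id41) recv 58: fwd; pos5(id99) recv 45: drop; pos7(id89) recv 99: fwd; pos1(id48) recv 89: fwd
Round 3: pos3(id45) recv 67: fwd; pos5(id99) recv 58: drop; pos0(id67) recv 99: fwd; pos2(id58) recv 89: fwd
Round 4: pos4(id41) recv 67: fwd; pos1(id48) recv 99: fwd; pos3(id45) recv 89: fwd
Round 5: pos5(id99) recv 67: drop; pos2(id58) recv 99: fwd; pos4(id41) recv 89: fwd
Round 6: pos3(id45) recv 99: fwd; pos5(id99) recv 89: drop
Round 7: pos4(id41) recv 99: fwd
Round 8: pos5(id99) recv 99: ELECTED
Message ID 67 originates at pos 0; dropped at pos 5 in round 5

Answer: 5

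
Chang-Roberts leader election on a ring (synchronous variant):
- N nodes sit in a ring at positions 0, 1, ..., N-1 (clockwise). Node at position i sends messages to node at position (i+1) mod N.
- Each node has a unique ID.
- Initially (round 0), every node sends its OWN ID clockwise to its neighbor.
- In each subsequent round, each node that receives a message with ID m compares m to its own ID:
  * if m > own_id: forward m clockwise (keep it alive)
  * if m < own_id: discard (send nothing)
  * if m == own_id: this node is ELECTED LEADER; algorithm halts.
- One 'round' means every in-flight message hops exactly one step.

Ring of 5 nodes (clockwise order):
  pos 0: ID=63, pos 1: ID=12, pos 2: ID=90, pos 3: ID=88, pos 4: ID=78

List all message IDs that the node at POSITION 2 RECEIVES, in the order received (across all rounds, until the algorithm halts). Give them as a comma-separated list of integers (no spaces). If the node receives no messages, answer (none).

Round 1: pos1(id12) recv 63: fwd; pos2(id90) recv 12: drop; pos3(id88) recv 90: fwd; pos4(id78) recv 88: fwd; pos0(id63) recv 78: fwd
Round 2: pos2(id90) recv 63: drop; pos4(id78) recv 90: fwd; pos0(id63) recv 88: fwd; pos1(id12) recv 78: fwd
Round 3: pos0(id63) recv 90: fwd; pos1(id12) recv 88: fwd; pos2(id90) recv 78: drop
Round 4: pos1(id12) recv 90: fwd; pos2(id90) recv 88: drop
Round 5: pos2(id90) recv 90: ELECTED

Answer: 12,63,78,88,90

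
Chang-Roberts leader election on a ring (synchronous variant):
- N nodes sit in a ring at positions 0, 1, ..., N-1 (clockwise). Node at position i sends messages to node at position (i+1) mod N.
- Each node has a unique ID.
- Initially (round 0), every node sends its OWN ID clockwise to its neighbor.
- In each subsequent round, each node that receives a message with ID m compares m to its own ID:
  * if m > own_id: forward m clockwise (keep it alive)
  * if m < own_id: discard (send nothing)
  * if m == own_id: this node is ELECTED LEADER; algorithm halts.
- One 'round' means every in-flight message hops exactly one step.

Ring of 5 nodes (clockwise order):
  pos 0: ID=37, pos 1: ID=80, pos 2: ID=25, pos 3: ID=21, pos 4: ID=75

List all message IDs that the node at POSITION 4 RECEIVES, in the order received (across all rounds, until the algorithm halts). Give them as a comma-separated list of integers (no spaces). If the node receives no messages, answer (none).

Answer: 21,25,80

Derivation:
Round 1: pos1(id80) recv 37: drop; pos2(id25) recv 80: fwd; pos3(id21) recv 25: fwd; pos4(id75) recv 21: drop; pos0(id37) recv 75: fwd
Round 2: pos3(id21) recv 80: fwd; pos4(id75) recv 25: drop; pos1(id80) recv 75: drop
Round 3: pos4(id75) recv 80: fwd
Round 4: pos0(id37) recv 80: fwd
Round 5: pos1(id80) recv 80: ELECTED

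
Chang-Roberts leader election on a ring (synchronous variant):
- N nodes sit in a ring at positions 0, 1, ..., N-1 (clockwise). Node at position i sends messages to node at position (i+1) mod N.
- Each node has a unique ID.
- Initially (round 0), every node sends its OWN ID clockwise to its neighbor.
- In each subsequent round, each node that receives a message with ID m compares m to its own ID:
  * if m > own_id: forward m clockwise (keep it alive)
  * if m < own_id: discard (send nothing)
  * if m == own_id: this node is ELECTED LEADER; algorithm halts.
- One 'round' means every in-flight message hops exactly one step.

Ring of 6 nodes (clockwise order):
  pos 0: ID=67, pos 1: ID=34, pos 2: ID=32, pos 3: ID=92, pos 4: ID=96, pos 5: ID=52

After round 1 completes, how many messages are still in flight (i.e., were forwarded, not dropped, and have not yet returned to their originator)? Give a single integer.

Round 1: pos1(id34) recv 67: fwd; pos2(id32) recv 34: fwd; pos3(id92) recv 32: drop; pos4(id96) recv 92: drop; pos5(id52) recv 96: fwd; pos0(id67) recv 52: drop
After round 1: 3 messages still in flight

Answer: 3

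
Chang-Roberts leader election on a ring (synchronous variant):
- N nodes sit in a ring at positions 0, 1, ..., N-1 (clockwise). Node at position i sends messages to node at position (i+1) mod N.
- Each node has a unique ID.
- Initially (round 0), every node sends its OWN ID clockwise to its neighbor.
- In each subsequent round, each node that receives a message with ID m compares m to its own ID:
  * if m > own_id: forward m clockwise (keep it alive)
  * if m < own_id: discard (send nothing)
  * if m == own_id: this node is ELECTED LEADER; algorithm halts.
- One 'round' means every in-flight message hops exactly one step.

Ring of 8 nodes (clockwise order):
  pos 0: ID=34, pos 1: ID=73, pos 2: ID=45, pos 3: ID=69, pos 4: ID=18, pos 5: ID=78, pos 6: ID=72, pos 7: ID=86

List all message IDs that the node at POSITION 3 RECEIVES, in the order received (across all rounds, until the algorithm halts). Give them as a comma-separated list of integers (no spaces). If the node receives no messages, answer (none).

Answer: 45,73,86

Derivation:
Round 1: pos1(id73) recv 34: drop; pos2(id45) recv 73: fwd; pos3(id69) recv 45: drop; pos4(id18) recv 69: fwd; pos5(id78) recv 18: drop; pos6(id72) recv 78: fwd; pos7(id86) recv 72: drop; pos0(id34) recv 86: fwd
Round 2: pos3(id69) recv 73: fwd; pos5(id78) recv 69: drop; pos7(id86) recv 78: drop; pos1(id73) recv 86: fwd
Round 3: pos4(id18) recv 73: fwd; pos2(id45) recv 86: fwd
Round 4: pos5(id78) recv 73: drop; pos3(id69) recv 86: fwd
Round 5: pos4(id18) recv 86: fwd
Round 6: pos5(id78) recv 86: fwd
Round 7: pos6(id72) recv 86: fwd
Round 8: pos7(id86) recv 86: ELECTED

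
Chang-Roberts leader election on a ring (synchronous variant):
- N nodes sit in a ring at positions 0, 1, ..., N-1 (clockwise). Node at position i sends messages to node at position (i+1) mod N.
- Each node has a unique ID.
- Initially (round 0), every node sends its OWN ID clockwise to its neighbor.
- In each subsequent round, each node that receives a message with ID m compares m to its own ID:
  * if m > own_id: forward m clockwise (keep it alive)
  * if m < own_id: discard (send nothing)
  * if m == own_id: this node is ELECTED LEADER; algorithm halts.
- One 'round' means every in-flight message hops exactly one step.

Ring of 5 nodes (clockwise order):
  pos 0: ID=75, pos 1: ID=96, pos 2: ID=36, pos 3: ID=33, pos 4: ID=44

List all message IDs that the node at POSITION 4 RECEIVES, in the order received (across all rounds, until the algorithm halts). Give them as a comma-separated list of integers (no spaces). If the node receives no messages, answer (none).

Answer: 33,36,96

Derivation:
Round 1: pos1(id96) recv 75: drop; pos2(id36) recv 96: fwd; pos3(id33) recv 36: fwd; pos4(id44) recv 33: drop; pos0(id75) recv 44: drop
Round 2: pos3(id33) recv 96: fwd; pos4(id44) recv 36: drop
Round 3: pos4(id44) recv 96: fwd
Round 4: pos0(id75) recv 96: fwd
Round 5: pos1(id96) recv 96: ELECTED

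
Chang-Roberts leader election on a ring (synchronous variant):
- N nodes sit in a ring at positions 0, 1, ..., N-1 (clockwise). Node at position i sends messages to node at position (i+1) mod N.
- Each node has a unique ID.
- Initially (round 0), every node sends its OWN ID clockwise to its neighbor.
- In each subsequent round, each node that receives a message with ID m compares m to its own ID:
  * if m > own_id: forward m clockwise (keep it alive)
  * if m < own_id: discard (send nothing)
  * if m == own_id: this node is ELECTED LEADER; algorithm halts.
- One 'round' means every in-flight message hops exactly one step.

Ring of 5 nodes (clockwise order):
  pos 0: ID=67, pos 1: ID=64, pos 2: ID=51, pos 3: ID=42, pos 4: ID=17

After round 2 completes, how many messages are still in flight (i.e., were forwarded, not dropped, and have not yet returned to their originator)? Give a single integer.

Round 1: pos1(id64) recv 67: fwd; pos2(id51) recv 64: fwd; pos3(id42) recv 51: fwd; pos4(id17) recv 42: fwd; pos0(id67) recv 17: drop
Round 2: pos2(id51) recv 67: fwd; pos3(id42) recv 64: fwd; pos4(id17) recv 51: fwd; pos0(id67) recv 42: drop
After round 2: 3 messages still in flight

Answer: 3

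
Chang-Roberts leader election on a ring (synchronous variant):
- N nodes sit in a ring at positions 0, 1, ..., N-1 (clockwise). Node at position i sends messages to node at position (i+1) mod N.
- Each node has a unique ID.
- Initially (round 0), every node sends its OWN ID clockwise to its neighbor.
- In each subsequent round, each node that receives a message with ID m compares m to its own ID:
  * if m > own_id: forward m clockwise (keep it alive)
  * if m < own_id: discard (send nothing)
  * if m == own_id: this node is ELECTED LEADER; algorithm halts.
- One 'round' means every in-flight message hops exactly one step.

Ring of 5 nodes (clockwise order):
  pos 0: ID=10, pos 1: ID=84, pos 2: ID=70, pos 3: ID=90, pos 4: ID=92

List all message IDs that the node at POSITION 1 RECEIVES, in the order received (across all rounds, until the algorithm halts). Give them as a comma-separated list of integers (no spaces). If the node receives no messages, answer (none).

Round 1: pos1(id84) recv 10: drop; pos2(id70) recv 84: fwd; pos3(id90) recv 70: drop; pos4(id92) recv 90: drop; pos0(id10) recv 92: fwd
Round 2: pos3(id90) recv 84: drop; pos1(id84) recv 92: fwd
Round 3: pos2(id70) recv 92: fwd
Round 4: pos3(id90) recv 92: fwd
Round 5: pos4(id92) recv 92: ELECTED

Answer: 10,92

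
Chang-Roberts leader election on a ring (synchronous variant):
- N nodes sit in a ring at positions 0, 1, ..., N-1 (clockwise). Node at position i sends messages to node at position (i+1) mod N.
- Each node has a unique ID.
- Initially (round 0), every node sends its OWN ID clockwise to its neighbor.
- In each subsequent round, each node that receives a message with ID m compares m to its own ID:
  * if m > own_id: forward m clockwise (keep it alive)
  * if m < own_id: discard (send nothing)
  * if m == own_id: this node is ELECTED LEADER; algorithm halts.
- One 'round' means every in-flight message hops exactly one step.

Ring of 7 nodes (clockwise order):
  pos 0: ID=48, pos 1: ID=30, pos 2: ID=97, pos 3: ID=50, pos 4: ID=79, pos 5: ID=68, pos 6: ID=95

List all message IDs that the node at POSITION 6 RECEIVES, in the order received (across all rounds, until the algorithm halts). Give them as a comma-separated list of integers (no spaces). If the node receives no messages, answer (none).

Round 1: pos1(id30) recv 48: fwd; pos2(id97) recv 30: drop; pos3(id50) recv 97: fwd; pos4(id79) recv 50: drop; pos5(id68) recv 79: fwd; pos6(id95) recv 68: drop; pos0(id48) recv 95: fwd
Round 2: pos2(id97) recv 48: drop; pos4(id79) recv 97: fwd; pos6(id95) recv 79: drop; pos1(id30) recv 95: fwd
Round 3: pos5(id68) recv 97: fwd; pos2(id97) recv 95: drop
Round 4: pos6(id95) recv 97: fwd
Round 5: pos0(id48) recv 97: fwd
Round 6: pos1(id30) recv 97: fwd
Round 7: pos2(id97) recv 97: ELECTED

Answer: 68,79,97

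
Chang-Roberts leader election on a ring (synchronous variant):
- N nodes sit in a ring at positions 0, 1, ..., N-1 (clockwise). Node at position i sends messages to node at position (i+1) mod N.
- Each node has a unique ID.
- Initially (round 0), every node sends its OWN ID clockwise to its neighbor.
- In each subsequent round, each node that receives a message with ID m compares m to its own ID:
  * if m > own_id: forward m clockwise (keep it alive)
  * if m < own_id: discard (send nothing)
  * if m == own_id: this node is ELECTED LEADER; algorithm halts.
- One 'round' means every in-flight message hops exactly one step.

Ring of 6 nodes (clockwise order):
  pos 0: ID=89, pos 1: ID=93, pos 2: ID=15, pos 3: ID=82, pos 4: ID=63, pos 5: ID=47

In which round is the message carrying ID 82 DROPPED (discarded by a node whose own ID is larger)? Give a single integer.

Answer: 3

Derivation:
Round 1: pos1(id93) recv 89: drop; pos2(id15) recv 93: fwd; pos3(id82) recv 15: drop; pos4(id63) recv 82: fwd; pos5(id47) recv 63: fwd; pos0(id89) recv 47: drop
Round 2: pos3(id82) recv 93: fwd; pos5(id47) recv 82: fwd; pos0(id89) recv 63: drop
Round 3: pos4(id63) recv 93: fwd; pos0(id89) recv 82: drop
Round 4: pos5(id47) recv 93: fwd
Round 5: pos0(id89) recv 93: fwd
Round 6: pos1(id93) recv 93: ELECTED
Message ID 82 originates at pos 3; dropped at pos 0 in round 3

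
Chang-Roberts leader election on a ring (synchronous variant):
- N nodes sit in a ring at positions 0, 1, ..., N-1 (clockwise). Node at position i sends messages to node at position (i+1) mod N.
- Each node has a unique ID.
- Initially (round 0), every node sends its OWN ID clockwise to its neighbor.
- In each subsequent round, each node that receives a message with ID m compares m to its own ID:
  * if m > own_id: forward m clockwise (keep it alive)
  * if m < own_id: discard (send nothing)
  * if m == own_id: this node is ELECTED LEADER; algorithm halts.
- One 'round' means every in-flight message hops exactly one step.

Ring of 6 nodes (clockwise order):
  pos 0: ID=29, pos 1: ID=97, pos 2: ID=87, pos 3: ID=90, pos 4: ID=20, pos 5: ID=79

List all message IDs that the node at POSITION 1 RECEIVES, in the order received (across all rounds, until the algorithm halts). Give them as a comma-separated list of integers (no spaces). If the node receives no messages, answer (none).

Round 1: pos1(id97) recv 29: drop; pos2(id87) recv 97: fwd; pos3(id90) recv 87: drop; pos4(id20) recv 90: fwd; pos5(id79) recv 20: drop; pos0(id29) recv 79: fwd
Round 2: pos3(id90) recv 97: fwd; pos5(id79) recv 90: fwd; pos1(id97) recv 79: drop
Round 3: pos4(id20) recv 97: fwd; pos0(id29) recv 90: fwd
Round 4: pos5(id79) recv 97: fwd; pos1(id97) recv 90: drop
Round 5: pos0(id29) recv 97: fwd
Round 6: pos1(id97) recv 97: ELECTED

Answer: 29,79,90,97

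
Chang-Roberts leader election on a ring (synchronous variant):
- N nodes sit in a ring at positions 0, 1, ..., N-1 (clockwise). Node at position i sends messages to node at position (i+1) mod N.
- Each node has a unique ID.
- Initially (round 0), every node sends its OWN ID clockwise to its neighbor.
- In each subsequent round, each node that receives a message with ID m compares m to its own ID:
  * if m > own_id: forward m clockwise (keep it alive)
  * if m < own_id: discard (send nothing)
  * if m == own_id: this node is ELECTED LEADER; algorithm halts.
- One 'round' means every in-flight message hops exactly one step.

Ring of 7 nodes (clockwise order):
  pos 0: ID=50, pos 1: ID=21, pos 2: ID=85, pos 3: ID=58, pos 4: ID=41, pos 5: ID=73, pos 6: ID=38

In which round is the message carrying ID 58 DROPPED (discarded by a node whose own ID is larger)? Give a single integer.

Round 1: pos1(id21) recv 50: fwd; pos2(id85) recv 21: drop; pos3(id58) recv 85: fwd; pos4(id41) recv 58: fwd; pos5(id73) recv 41: drop; pos6(id38) recv 73: fwd; pos0(id50) recv 38: drop
Round 2: pos2(id85) recv 50: drop; pos4(id41) recv 85: fwd; pos5(id73) recv 58: drop; pos0(id50) recv 73: fwd
Round 3: pos5(id73) recv 85: fwd; pos1(id21) recv 73: fwd
Round 4: pos6(id38) recv 85: fwd; pos2(id85) recv 73: drop
Round 5: pos0(id50) recv 85: fwd
Round 6: pos1(id21) recv 85: fwd
Round 7: pos2(id85) recv 85: ELECTED
Message ID 58 originates at pos 3; dropped at pos 5 in round 2

Answer: 2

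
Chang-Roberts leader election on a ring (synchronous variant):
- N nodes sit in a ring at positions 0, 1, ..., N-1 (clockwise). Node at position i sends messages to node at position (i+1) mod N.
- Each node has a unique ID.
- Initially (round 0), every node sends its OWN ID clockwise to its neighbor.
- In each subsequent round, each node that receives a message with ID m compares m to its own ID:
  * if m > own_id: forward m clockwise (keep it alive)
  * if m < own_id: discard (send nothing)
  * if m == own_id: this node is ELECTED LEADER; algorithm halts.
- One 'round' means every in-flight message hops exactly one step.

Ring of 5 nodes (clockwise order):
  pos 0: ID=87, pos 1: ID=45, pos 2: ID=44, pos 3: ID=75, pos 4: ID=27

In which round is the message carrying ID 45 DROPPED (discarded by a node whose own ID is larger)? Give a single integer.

Round 1: pos1(id45) recv 87: fwd; pos2(id44) recv 45: fwd; pos3(id75) recv 44: drop; pos4(id27) recv 75: fwd; pos0(id87) recv 27: drop
Round 2: pos2(id44) recv 87: fwd; pos3(id75) recv 45: drop; pos0(id87) recv 75: drop
Round 3: pos3(id75) recv 87: fwd
Round 4: pos4(id27) recv 87: fwd
Round 5: pos0(id87) recv 87: ELECTED
Message ID 45 originates at pos 1; dropped at pos 3 in round 2

Answer: 2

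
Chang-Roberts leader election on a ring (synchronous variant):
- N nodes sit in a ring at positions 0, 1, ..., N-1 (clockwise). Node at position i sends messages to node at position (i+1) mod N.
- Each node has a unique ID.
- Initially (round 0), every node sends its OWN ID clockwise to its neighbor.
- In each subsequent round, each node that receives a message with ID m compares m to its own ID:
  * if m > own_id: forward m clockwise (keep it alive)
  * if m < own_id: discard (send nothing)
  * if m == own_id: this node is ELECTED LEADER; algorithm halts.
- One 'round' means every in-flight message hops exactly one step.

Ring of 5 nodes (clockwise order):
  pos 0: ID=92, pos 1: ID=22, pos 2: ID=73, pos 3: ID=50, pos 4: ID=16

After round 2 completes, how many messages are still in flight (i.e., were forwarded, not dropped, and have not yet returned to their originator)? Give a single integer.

Answer: 2

Derivation:
Round 1: pos1(id22) recv 92: fwd; pos2(id73) recv 22: drop; pos3(id50) recv 73: fwd; pos4(id16) recv 50: fwd; pos0(id92) recv 16: drop
Round 2: pos2(id73) recv 92: fwd; pos4(id16) recv 73: fwd; pos0(id92) recv 50: drop
After round 2: 2 messages still in flight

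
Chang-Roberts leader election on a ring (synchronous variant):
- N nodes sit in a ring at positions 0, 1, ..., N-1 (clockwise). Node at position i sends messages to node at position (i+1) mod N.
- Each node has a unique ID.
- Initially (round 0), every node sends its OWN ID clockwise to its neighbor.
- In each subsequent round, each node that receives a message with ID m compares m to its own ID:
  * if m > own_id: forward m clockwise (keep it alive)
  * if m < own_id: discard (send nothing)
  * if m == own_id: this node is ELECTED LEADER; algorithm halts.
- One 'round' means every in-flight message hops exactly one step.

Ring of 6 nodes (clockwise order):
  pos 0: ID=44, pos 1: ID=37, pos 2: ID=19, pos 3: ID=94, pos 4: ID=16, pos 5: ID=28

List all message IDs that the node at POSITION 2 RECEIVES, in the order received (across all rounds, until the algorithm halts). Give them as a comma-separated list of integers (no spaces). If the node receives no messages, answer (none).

Round 1: pos1(id37) recv 44: fwd; pos2(id19) recv 37: fwd; pos3(id94) recv 19: drop; pos4(id16) recv 94: fwd; pos5(id28) recv 16: drop; pos0(id44) recv 28: drop
Round 2: pos2(id19) recv 44: fwd; pos3(id94) recv 37: drop; pos5(id28) recv 94: fwd
Round 3: pos3(id94) recv 44: drop; pos0(id44) recv 94: fwd
Round 4: pos1(id37) recv 94: fwd
Round 5: pos2(id19) recv 94: fwd
Round 6: pos3(id94) recv 94: ELECTED

Answer: 37,44,94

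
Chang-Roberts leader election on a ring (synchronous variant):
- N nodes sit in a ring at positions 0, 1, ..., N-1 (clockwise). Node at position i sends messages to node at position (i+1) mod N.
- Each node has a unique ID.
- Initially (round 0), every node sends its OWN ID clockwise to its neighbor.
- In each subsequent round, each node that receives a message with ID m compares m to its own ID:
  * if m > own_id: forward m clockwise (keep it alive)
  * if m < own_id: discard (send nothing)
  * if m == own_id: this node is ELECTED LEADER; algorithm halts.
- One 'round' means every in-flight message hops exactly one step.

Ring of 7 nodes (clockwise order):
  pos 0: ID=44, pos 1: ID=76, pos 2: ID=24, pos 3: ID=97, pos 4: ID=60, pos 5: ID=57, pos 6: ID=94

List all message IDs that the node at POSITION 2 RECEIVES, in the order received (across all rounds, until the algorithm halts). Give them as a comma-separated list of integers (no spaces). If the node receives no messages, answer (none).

Answer: 76,94,97

Derivation:
Round 1: pos1(id76) recv 44: drop; pos2(id24) recv 76: fwd; pos3(id97) recv 24: drop; pos4(id60) recv 97: fwd; pos5(id57) recv 60: fwd; pos6(id94) recv 57: drop; pos0(id44) recv 94: fwd
Round 2: pos3(id97) recv 76: drop; pos5(id57) recv 97: fwd; pos6(id94) recv 60: drop; pos1(id76) recv 94: fwd
Round 3: pos6(id94) recv 97: fwd; pos2(id24) recv 94: fwd
Round 4: pos0(id44) recv 97: fwd; pos3(id97) recv 94: drop
Round 5: pos1(id76) recv 97: fwd
Round 6: pos2(id24) recv 97: fwd
Round 7: pos3(id97) recv 97: ELECTED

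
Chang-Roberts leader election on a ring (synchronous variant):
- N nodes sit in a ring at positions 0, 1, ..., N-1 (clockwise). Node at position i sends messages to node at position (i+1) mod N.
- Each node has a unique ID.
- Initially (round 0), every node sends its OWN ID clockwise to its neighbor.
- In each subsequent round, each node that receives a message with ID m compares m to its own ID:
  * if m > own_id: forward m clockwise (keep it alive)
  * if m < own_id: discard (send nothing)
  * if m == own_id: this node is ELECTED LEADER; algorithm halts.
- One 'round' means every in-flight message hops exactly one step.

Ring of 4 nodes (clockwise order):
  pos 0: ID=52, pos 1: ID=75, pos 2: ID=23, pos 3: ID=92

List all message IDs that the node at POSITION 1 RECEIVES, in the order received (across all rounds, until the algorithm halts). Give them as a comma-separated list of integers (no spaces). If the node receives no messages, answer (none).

Answer: 52,92

Derivation:
Round 1: pos1(id75) recv 52: drop; pos2(id23) recv 75: fwd; pos3(id92) recv 23: drop; pos0(id52) recv 92: fwd
Round 2: pos3(id92) recv 75: drop; pos1(id75) recv 92: fwd
Round 3: pos2(id23) recv 92: fwd
Round 4: pos3(id92) recv 92: ELECTED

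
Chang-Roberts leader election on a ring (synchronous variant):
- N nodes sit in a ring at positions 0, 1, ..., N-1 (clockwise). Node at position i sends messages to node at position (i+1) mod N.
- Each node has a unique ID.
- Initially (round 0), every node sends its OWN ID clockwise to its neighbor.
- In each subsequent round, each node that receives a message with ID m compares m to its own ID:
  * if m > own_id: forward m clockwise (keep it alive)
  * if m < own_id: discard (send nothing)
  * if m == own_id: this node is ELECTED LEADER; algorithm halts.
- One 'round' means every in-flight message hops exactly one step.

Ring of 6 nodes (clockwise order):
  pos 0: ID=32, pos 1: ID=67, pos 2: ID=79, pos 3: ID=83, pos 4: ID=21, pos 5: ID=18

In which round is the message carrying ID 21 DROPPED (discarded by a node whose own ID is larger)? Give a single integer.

Round 1: pos1(id67) recv 32: drop; pos2(id79) recv 67: drop; pos3(id83) recv 79: drop; pos4(id21) recv 83: fwd; pos5(id18) recv 21: fwd; pos0(id32) recv 18: drop
Round 2: pos5(id18) recv 83: fwd; pos0(id32) recv 21: drop
Round 3: pos0(id32) recv 83: fwd
Round 4: pos1(id67) recv 83: fwd
Round 5: pos2(id79) recv 83: fwd
Round 6: pos3(id83) recv 83: ELECTED
Message ID 21 originates at pos 4; dropped at pos 0 in round 2

Answer: 2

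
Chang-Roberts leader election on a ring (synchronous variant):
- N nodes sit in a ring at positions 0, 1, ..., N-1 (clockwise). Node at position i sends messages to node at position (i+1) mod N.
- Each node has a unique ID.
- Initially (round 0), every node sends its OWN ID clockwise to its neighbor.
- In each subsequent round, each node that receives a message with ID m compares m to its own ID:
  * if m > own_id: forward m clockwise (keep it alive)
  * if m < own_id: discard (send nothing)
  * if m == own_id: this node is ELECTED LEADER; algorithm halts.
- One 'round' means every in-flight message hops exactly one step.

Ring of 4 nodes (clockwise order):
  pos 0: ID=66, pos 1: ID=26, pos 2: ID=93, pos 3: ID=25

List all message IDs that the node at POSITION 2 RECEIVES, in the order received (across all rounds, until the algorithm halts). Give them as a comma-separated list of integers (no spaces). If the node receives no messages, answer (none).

Answer: 26,66,93

Derivation:
Round 1: pos1(id26) recv 66: fwd; pos2(id93) recv 26: drop; pos3(id25) recv 93: fwd; pos0(id66) recv 25: drop
Round 2: pos2(id93) recv 66: drop; pos0(id66) recv 93: fwd
Round 3: pos1(id26) recv 93: fwd
Round 4: pos2(id93) recv 93: ELECTED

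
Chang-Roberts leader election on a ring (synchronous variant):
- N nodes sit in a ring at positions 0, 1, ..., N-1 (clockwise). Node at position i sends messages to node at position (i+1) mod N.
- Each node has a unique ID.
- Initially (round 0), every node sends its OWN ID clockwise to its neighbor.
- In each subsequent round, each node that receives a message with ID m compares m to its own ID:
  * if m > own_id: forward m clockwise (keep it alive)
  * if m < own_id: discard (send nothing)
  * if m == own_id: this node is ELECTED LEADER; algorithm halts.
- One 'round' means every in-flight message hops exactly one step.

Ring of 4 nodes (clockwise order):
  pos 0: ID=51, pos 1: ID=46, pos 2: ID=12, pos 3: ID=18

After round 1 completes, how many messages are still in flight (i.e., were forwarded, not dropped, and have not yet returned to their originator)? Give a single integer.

Round 1: pos1(id46) recv 51: fwd; pos2(id12) recv 46: fwd; pos3(id18) recv 12: drop; pos0(id51) recv 18: drop
After round 1: 2 messages still in flight

Answer: 2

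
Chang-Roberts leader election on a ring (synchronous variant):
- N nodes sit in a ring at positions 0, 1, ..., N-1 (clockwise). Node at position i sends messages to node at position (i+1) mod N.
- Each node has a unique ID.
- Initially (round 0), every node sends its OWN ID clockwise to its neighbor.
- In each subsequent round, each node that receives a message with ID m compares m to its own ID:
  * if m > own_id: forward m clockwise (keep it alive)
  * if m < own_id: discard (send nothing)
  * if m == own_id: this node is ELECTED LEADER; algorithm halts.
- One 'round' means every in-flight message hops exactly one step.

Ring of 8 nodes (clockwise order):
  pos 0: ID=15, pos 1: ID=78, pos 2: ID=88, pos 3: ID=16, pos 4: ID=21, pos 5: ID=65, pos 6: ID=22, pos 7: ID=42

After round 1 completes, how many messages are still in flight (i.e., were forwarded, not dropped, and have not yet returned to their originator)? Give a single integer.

Round 1: pos1(id78) recv 15: drop; pos2(id88) recv 78: drop; pos3(id16) recv 88: fwd; pos4(id21) recv 16: drop; pos5(id65) recv 21: drop; pos6(id22) recv 65: fwd; pos7(id42) recv 22: drop; pos0(id15) recv 42: fwd
After round 1: 3 messages still in flight

Answer: 3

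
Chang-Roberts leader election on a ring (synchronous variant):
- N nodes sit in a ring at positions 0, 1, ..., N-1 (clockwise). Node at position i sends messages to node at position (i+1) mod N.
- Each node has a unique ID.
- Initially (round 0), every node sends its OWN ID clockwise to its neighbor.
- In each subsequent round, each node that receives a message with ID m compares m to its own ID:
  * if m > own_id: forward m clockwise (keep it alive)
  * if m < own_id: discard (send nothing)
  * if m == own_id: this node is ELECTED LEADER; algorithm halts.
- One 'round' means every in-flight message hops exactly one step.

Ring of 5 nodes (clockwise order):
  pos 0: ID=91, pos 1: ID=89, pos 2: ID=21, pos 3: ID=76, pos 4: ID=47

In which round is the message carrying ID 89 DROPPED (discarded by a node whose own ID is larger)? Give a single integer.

Answer: 4

Derivation:
Round 1: pos1(id89) recv 91: fwd; pos2(id21) recv 89: fwd; pos3(id76) recv 21: drop; pos4(id47) recv 76: fwd; pos0(id91) recv 47: drop
Round 2: pos2(id21) recv 91: fwd; pos3(id76) recv 89: fwd; pos0(id91) recv 76: drop
Round 3: pos3(id76) recv 91: fwd; pos4(id47) recv 89: fwd
Round 4: pos4(id47) recv 91: fwd; pos0(id91) recv 89: drop
Round 5: pos0(id91) recv 91: ELECTED
Message ID 89 originates at pos 1; dropped at pos 0 in round 4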